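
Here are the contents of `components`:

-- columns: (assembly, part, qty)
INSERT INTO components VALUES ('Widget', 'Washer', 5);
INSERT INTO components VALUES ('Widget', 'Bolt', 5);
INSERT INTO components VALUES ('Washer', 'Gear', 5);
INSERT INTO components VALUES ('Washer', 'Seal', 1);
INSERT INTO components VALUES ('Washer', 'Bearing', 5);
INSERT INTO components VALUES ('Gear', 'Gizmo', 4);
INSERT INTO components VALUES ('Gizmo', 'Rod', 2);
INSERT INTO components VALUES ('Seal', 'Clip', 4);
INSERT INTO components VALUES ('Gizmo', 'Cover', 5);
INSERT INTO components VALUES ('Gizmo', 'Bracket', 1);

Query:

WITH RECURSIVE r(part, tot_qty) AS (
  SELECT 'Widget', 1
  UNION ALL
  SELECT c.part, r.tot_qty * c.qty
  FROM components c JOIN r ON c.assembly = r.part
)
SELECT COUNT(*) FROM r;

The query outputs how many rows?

Base: (Widget, tot_qty=1).
Iteration 1: components of {Widget} -> Bolt = 1*5 = 5, Washer = 1*5 = 5.
Iteration 2: components of {Bolt,Washer} -> Bearing = 5*5 = 25, Gear = 5*5 = 25, Seal = 5*1 = 5.
Iteration 3: components of {Bearing,Gear,Seal} -> Clip = 5*4 = 20, Gizmo = 25*4 = 100.
Iteration 4: components of {Clip,Gizmo} -> Bracket = 100*1 = 100, Cover = 100*5 = 500, Rod = 100*2 = 200.
Iteration 5: no further components; recursion stops.
Total rows emitted: 11.

11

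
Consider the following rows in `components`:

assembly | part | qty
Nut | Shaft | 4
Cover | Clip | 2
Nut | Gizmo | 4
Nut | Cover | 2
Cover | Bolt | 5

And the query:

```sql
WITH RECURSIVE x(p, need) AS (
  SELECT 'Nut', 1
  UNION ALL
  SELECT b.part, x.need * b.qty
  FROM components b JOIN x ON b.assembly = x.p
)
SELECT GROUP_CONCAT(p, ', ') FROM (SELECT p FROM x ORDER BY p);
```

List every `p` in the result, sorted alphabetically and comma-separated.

Bolt, Clip, Cover, Gizmo, Nut, Shaft

Base: (Nut, need=1).
Iteration 1: components of {Nut} -> Cover = 1*2 = 2, Gizmo = 1*4 = 4, Shaft = 1*4 = 4.
Iteration 2: components of {Cover,Gizmo,Shaft} -> Bolt = 2*5 = 10, Clip = 2*2 = 4.
Iteration 3: no further components; recursion stops.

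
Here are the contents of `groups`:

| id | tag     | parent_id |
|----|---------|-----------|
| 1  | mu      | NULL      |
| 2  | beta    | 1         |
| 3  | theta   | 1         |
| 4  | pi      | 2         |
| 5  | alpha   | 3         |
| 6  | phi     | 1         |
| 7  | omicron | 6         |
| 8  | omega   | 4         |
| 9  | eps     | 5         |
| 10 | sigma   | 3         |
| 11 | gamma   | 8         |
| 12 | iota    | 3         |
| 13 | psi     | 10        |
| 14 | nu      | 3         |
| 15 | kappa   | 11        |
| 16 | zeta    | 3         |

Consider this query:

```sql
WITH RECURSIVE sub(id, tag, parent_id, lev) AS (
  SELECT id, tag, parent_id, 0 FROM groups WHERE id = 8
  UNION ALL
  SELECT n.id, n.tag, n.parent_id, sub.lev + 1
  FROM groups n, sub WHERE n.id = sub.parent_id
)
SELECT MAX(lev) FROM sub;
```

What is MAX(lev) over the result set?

3

Base: id=8 (omega), parent_id=4, lev 0.
Iteration 1: join on id=4 -> pi (id 4, parent_id=2, lev 1).
Iteration 2: join on id=2 -> beta (id 2, parent_id=1, lev 2).
Iteration 3: join on id=1 -> mu (id 1, parent_id=NULL, lev 3).
Iteration 4: parent_id is NULL; no match; recursion stops.
lev values: 0, 1, 2, 3; the maximum is 3.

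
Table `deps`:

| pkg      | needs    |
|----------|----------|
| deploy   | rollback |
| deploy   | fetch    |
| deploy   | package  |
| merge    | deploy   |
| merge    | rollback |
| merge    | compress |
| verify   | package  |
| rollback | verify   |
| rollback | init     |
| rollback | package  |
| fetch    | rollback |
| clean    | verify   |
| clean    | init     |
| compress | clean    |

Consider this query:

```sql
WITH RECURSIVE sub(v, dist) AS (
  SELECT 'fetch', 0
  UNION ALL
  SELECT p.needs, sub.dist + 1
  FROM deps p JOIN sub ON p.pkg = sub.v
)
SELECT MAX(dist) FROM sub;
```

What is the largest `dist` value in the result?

3

Base: (fetch, dist=0).
Iteration 1: edges from {fetch} -> (rollback, dist=1).
Iteration 2: edges from {rollback} -> (init, dist=2), (package, dist=2), (verify, dist=2).
Iteration 3: edges from {init,package,verify} -> (package, dist=3).
Iteration 4: no outgoing edges from {package}; recursion stops.
dist values: 0, 1, 2, 2, 2, 3; the maximum is 3.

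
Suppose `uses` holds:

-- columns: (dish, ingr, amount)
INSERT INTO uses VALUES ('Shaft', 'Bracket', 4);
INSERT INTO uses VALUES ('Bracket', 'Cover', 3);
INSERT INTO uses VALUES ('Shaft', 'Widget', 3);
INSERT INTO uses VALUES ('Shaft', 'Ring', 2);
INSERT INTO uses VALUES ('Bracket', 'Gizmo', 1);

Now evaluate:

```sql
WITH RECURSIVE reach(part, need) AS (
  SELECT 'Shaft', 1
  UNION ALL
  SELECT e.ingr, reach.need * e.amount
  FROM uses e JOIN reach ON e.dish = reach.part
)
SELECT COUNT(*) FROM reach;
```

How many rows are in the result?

6

Base: (Shaft, need=1).
Iteration 1: components of {Shaft} -> Bracket = 1*4 = 4, Ring = 1*2 = 2, Widget = 1*3 = 3.
Iteration 2: components of {Bracket,Ring,Widget} -> Cover = 4*3 = 12, Gizmo = 4*1 = 4.
Iteration 3: no further components; recursion stops.
Total rows emitted: 6.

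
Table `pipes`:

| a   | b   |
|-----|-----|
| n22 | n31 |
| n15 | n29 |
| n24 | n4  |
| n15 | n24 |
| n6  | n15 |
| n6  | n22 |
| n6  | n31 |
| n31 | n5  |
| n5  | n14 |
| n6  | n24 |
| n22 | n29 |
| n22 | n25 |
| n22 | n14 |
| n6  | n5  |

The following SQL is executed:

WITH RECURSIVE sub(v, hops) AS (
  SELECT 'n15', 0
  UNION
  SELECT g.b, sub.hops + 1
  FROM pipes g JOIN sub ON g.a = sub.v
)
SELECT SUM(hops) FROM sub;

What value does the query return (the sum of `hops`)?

Base: (n15, hops=0).
Iteration 1: edges from {n15} -> (n24, hops=1), (n29, hops=1).
Iteration 2: edges from {n24,n29} -> (n4, hops=2).
Iteration 3: no outgoing edges from {n4}; recursion stops.
SUM(hops) = 0 + 1 + 1 + 2 = 4.

4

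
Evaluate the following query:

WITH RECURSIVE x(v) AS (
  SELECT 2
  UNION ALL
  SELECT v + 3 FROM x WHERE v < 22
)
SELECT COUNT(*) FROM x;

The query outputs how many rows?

Base: v=2.
Iteration 1: 2 < 22 holds -> v = 2 + 3 = 5.
Iteration 2: 5 < 22 holds -> v = 5 + 3 = 8.
Iteration 3: 8 < 22 holds -> v = 8 + 3 = 11.
Iteration 4: 11 < 22 holds -> v = 11 + 3 = 14.
Iteration 5: 14 < 22 holds -> v = 14 + 3 = 17.
Iteration 6: 17 < 22 holds -> v = 17 + 3 = 20.
Iteration 7: 20 < 22 holds -> v = 20 + 3 = 23.
Iteration 8: 23 < 22 fails; recursion stops.
Total rows emitted: 8.

8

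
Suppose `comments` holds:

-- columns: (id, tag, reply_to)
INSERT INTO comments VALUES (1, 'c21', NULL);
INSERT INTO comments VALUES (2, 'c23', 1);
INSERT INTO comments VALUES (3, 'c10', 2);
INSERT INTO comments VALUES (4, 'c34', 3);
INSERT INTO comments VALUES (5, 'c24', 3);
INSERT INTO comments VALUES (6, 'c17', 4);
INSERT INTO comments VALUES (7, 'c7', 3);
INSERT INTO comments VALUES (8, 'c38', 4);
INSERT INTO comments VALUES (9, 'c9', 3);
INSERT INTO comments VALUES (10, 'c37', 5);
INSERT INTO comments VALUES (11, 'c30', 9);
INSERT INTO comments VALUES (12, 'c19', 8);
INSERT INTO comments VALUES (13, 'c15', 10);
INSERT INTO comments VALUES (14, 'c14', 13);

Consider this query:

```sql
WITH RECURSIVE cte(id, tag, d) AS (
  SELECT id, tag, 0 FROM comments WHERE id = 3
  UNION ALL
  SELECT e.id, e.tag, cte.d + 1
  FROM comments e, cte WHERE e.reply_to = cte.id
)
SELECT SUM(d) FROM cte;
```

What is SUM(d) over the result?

Base: id=3 (c10) at d 0.
Iteration 1: rows with reply_to in {3} -> c34 (id 4, d 1), c24 (id 5, d 1), c7 (id 7, d 1), c9 (id 9, d 1).
Iteration 2: rows with reply_to in {4,5,7,9} -> c17 (id 6, d 2), c38 (id 8, d 2), c37 (id 10, d 2), c30 (id 11, d 2).
Iteration 3: rows with reply_to in {6,8,10,11} -> c19 (id 12, d 3), c15 (id 13, d 3).
Iteration 4: rows with reply_to in {12,13} -> c14 (id 14, d 4).
Iteration 5: no rows with reply_to in {14}; recursion stops.
SUM(d) = 0 + 1 + 1 + 1 + 1 + 2 + 2 + 2 + 2 + 3 + 3 + 4 = 22.

22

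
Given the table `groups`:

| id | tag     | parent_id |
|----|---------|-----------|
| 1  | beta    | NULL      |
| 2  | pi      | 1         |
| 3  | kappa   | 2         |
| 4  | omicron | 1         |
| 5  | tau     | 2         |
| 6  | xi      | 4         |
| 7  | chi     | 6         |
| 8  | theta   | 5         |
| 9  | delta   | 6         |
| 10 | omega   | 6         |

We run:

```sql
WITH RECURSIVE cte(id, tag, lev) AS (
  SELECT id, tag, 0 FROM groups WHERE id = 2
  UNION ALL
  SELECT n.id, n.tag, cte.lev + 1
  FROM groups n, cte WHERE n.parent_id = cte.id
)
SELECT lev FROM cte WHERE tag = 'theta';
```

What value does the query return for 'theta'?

2

Base: id=2 (pi) at lev 0.
Iteration 1: rows with parent_id in {2} -> kappa (id 3, lev 1), tau (id 5, lev 1).
Iteration 2: rows with parent_id in {3,5} -> theta (id 8, lev 2).
Iteration 3: no rows with parent_id in {8}; recursion stops.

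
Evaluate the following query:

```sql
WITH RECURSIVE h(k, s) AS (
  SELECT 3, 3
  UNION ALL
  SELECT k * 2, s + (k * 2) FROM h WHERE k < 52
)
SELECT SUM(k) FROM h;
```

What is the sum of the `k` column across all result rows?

Base: k=3, s=3.
Iteration 1: 3 < 52 holds -> k = 3 * 2 = 6, s = 3 + 6 = 9.
Iteration 2: 6 < 52 holds -> k = 6 * 2 = 12, s = 9 + 12 = 21.
Iteration 3: 12 < 52 holds -> k = 12 * 2 = 24, s = 21 + 24 = 45.
Iteration 4: 24 < 52 holds -> k = 24 * 2 = 48, s = 45 + 48 = 93.
Iteration 5: 48 < 52 holds -> k = 48 * 2 = 96, s = 93 + 96 = 189.
Iteration 6: 96 < 52 fails; recursion stops.
SUM(k) = 3 + 6 + 12 + 24 + 48 + 96 = 189.

189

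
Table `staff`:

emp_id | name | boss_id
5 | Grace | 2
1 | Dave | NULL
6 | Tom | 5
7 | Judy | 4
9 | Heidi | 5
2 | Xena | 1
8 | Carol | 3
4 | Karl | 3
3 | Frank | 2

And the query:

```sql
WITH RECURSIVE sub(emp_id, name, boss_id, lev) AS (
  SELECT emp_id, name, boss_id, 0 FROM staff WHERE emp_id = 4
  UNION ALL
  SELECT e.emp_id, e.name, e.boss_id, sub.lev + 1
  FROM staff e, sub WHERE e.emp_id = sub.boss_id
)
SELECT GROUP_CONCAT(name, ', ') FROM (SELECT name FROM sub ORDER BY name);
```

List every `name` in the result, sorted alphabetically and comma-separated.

Base: emp_id=4 (Karl), boss_id=3, lev 0.
Iteration 1: join on emp_id=3 -> Frank (id 3, boss_id=2, lev 1).
Iteration 2: join on emp_id=2 -> Xena (id 2, boss_id=1, lev 2).
Iteration 3: join on emp_id=1 -> Dave (id 1, boss_id=NULL, lev 3).
Iteration 4: boss_id is NULL; no match; recursion stops.

Dave, Frank, Karl, Xena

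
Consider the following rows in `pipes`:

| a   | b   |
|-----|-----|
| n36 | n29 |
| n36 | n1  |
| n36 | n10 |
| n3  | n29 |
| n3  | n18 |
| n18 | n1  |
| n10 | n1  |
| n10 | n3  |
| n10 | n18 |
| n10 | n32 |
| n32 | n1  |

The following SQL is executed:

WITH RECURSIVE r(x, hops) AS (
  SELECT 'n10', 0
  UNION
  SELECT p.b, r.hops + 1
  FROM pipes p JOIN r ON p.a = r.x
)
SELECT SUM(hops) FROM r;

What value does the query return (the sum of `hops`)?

Base: (n10, hops=0).
Iteration 1: edges from {n10} -> (n1, hops=1), (n18, hops=1), (n3, hops=1), (n32, hops=1).
Iteration 2: edges from {n1,n18,n3,n32} -> (n1, hops=2), (n18, hops=2), (n29, hops=2). [UNION drops 1 duplicate row(s)]
Iteration 3: edges from {n1,n18,n29} -> (n1, hops=3).
Iteration 4: no outgoing edges from {n1}; recursion stops.
SUM(hops) = 0 + 1 + 1 + 1 + 1 + 2 + 2 + 2 + 3 = 13.

13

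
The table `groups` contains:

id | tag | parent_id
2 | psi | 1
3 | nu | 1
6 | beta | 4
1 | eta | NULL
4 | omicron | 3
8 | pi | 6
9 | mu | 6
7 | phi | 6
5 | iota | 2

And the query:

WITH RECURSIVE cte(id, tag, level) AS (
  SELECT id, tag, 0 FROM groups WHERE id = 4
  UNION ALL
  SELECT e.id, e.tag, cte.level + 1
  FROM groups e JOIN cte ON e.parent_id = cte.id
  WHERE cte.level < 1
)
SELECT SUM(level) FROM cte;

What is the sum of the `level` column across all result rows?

Base: id=4 (omicron) at level 0.
Iteration 1: rows with parent_id in {4} -> beta (id 6, level 1).
Iteration 2: level < 1 fails for all current rows; recursion stops.
SUM(level) = 0 + 1 = 1.

1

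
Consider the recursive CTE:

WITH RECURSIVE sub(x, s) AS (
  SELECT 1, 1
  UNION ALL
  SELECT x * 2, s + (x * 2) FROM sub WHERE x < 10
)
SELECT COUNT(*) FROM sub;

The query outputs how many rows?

Base: x=1, s=1.
Iteration 1: 1 < 10 holds -> x = 1 * 2 = 2, s = 1 + 2 = 3.
Iteration 2: 2 < 10 holds -> x = 2 * 2 = 4, s = 3 + 4 = 7.
Iteration 3: 4 < 10 holds -> x = 4 * 2 = 8, s = 7 + 8 = 15.
Iteration 4: 8 < 10 holds -> x = 8 * 2 = 16, s = 15 + 16 = 31.
Iteration 5: 16 < 10 fails; recursion stops.
Total rows emitted: 5.

5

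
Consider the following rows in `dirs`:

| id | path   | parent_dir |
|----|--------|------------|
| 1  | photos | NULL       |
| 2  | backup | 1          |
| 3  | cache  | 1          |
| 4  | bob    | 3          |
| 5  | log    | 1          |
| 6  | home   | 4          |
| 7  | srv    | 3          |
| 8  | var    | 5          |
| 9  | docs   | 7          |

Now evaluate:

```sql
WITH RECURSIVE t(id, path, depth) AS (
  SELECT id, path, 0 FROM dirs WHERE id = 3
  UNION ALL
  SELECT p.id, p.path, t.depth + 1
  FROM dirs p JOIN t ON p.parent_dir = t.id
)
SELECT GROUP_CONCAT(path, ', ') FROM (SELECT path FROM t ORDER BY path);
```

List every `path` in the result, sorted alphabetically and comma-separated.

bob, cache, docs, home, srv

Base: id=3 (cache) at depth 0.
Iteration 1: rows with parent_dir in {3} -> bob (id 4, depth 1), srv (id 7, depth 1).
Iteration 2: rows with parent_dir in {4,7} -> home (id 6, depth 2), docs (id 9, depth 2).
Iteration 3: no rows with parent_dir in {6,9}; recursion stops.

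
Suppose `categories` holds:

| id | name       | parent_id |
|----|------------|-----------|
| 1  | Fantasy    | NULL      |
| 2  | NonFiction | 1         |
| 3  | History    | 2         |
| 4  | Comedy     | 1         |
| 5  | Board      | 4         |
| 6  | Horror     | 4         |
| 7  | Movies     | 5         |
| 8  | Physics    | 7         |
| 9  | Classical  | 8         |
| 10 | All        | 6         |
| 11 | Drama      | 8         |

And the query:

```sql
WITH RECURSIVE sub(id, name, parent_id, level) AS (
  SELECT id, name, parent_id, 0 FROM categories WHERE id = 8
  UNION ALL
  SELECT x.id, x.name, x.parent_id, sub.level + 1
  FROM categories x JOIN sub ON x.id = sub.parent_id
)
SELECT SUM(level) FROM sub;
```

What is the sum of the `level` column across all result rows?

10

Base: id=8 (Physics), parent_id=7, level 0.
Iteration 1: join on id=7 -> Movies (id 7, parent_id=5, level 1).
Iteration 2: join on id=5 -> Board (id 5, parent_id=4, level 2).
Iteration 3: join on id=4 -> Comedy (id 4, parent_id=1, level 3).
Iteration 4: join on id=1 -> Fantasy (id 1, parent_id=NULL, level 4).
Iteration 5: parent_id is NULL; no match; recursion stops.
SUM(level) = 0 + 1 + 2 + 3 + 4 = 10.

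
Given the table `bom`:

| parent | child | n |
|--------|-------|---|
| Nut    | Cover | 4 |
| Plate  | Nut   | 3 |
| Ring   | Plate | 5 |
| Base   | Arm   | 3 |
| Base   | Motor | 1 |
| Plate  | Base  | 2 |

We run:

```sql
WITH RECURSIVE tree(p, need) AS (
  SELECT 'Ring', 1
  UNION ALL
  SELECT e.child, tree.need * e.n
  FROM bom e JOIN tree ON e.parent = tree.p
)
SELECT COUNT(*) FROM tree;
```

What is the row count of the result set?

7

Base: (Ring, need=1).
Iteration 1: components of {Ring} -> Plate = 1*5 = 5.
Iteration 2: components of {Plate} -> Base = 5*2 = 10, Nut = 5*3 = 15.
Iteration 3: components of {Base,Nut} -> Arm = 10*3 = 30, Cover = 15*4 = 60, Motor = 10*1 = 10.
Iteration 4: no further components; recursion stops.
Total rows emitted: 7.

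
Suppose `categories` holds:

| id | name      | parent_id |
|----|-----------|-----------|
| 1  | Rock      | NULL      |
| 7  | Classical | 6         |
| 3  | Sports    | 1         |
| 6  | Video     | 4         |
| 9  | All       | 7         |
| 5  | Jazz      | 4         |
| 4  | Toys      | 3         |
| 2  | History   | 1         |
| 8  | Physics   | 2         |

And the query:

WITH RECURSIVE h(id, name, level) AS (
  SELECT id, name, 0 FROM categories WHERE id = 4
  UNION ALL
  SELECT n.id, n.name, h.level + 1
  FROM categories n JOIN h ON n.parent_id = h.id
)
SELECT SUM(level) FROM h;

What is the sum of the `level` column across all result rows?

Base: id=4 (Toys) at level 0.
Iteration 1: rows with parent_id in {4} -> Jazz (id 5, level 1), Video (id 6, level 1).
Iteration 2: rows with parent_id in {5,6} -> Classical (id 7, level 2).
Iteration 3: rows with parent_id in {7} -> All (id 9, level 3).
Iteration 4: no rows with parent_id in {9}; recursion stops.
SUM(level) = 0 + 1 + 1 + 2 + 3 = 7.

7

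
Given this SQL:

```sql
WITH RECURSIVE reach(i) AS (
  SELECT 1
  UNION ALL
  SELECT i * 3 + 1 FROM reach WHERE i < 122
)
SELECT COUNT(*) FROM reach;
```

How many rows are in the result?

6

Base: i=1.
Iteration 1: 1 < 122 holds -> i = 1 * 3 + 1 = 4.
Iteration 2: 4 < 122 holds -> i = 4 * 3 + 1 = 13.
Iteration 3: 13 < 122 holds -> i = 13 * 3 + 1 = 40.
Iteration 4: 40 < 122 holds -> i = 40 * 3 + 1 = 121.
Iteration 5: 121 < 122 holds -> i = 121 * 3 + 1 = 364.
Iteration 6: 364 < 122 fails; recursion stops.
Total rows emitted: 6.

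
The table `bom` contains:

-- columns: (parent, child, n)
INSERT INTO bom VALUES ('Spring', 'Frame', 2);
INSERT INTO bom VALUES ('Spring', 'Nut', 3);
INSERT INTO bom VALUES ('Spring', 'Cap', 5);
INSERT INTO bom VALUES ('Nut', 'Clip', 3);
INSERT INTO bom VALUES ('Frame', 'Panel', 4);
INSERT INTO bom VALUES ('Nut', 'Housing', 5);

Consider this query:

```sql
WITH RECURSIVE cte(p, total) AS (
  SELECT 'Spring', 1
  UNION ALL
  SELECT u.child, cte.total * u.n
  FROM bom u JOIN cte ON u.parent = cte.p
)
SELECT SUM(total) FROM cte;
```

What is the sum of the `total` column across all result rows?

Base: (Spring, total=1).
Iteration 1: components of {Spring} -> Cap = 1*5 = 5, Frame = 1*2 = 2, Nut = 1*3 = 3.
Iteration 2: components of {Cap,Frame,Nut} -> Clip = 3*3 = 9, Housing = 3*5 = 15, Panel = 2*4 = 8.
Iteration 3: no further components; recursion stops.
SUM(total) = 1 + 2 + 3 + 5 + 8 + 15 + 9 = 43.

43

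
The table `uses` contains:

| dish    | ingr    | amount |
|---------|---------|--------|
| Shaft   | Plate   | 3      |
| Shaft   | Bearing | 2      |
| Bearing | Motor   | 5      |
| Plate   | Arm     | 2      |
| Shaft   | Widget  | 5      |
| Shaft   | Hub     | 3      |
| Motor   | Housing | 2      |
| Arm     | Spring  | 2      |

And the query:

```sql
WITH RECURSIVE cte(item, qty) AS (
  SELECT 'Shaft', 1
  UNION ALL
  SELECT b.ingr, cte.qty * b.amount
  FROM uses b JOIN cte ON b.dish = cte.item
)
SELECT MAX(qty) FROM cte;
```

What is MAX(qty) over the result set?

Base: (Shaft, qty=1).
Iteration 1: components of {Shaft} -> Bearing = 1*2 = 2, Hub = 1*3 = 3, Plate = 1*3 = 3, Widget = 1*5 = 5.
Iteration 2: components of {Bearing,Hub,Plate,Widget} -> Arm = 3*2 = 6, Motor = 2*5 = 10.
Iteration 3: components of {Arm,Motor} -> Housing = 10*2 = 20, Spring = 6*2 = 12.
Iteration 4: no further components; recursion stops.
qty values: 1, 3, 2, 5, 3, 6, 10, 12, 20; the maximum is 20.

20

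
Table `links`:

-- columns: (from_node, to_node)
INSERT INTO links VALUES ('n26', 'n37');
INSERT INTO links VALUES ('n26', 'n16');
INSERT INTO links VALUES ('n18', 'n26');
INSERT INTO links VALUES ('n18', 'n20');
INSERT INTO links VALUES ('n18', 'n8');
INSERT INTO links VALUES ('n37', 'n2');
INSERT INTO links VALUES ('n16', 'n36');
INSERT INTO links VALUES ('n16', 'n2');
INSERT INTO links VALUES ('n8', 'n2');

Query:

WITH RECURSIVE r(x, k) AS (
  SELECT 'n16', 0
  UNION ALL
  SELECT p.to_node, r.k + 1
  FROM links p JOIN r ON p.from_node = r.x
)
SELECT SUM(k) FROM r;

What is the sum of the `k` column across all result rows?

Base: (n16, k=0).
Iteration 1: edges from {n16} -> (n2, k=1), (n36, k=1).
Iteration 2: no outgoing edges from {n2,n36}; recursion stops.
SUM(k) = 0 + 1 + 1 = 2.

2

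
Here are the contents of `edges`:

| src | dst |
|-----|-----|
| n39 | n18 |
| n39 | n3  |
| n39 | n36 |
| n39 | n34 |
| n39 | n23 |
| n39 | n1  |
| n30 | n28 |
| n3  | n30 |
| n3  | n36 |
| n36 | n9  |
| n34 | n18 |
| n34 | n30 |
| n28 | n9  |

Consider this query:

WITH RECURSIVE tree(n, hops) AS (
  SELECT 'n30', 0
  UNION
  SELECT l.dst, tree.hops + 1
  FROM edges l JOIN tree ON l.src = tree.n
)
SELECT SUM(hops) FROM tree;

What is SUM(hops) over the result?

3

Base: (n30, hops=0).
Iteration 1: edges from {n30} -> (n28, hops=1).
Iteration 2: edges from {n28} -> (n9, hops=2).
Iteration 3: no outgoing edges from {n9}; recursion stops.
SUM(hops) = 0 + 1 + 2 = 3.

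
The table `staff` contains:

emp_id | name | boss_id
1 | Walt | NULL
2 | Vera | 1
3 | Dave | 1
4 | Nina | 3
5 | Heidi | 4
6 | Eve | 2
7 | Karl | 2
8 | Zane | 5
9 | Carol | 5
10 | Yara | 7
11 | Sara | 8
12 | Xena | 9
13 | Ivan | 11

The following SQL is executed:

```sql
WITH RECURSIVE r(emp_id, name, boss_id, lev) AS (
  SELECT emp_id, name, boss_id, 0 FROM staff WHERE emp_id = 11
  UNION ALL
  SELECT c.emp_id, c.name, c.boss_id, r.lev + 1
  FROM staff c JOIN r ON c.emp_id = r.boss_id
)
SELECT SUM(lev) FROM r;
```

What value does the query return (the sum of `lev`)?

15

Base: emp_id=11 (Sara), boss_id=8, lev 0.
Iteration 1: join on emp_id=8 -> Zane (id 8, boss_id=5, lev 1).
Iteration 2: join on emp_id=5 -> Heidi (id 5, boss_id=4, lev 2).
Iteration 3: join on emp_id=4 -> Nina (id 4, boss_id=3, lev 3).
Iteration 4: join on emp_id=3 -> Dave (id 3, boss_id=1, lev 4).
Iteration 5: join on emp_id=1 -> Walt (id 1, boss_id=NULL, lev 5).
Iteration 6: boss_id is NULL; no match; recursion stops.
SUM(lev) = 0 + 1 + 2 + 3 + 4 + 5 = 15.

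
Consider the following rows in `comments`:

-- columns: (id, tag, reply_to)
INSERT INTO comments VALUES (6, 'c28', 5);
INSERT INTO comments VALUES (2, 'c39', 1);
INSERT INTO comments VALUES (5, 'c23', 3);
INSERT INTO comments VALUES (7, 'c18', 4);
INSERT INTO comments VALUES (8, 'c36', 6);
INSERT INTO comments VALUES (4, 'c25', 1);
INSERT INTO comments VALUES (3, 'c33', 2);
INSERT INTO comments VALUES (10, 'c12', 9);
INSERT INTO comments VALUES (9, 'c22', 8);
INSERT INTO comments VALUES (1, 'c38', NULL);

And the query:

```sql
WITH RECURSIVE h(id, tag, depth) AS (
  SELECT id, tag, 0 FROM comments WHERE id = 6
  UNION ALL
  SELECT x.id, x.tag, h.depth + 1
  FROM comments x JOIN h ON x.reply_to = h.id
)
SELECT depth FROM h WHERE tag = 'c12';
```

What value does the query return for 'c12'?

3

Base: id=6 (c28) at depth 0.
Iteration 1: rows with reply_to in {6} -> c36 (id 8, depth 1).
Iteration 2: rows with reply_to in {8} -> c22 (id 9, depth 2).
Iteration 3: rows with reply_to in {9} -> c12 (id 10, depth 3).
Iteration 4: no rows with reply_to in {10}; recursion stops.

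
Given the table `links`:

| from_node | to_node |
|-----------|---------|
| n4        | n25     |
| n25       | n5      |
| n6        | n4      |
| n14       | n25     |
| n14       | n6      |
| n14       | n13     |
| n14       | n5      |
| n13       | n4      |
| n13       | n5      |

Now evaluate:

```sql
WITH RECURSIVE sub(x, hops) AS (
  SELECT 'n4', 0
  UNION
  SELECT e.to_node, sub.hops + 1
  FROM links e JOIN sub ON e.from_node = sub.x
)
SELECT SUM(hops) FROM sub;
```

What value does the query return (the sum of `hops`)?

Base: (n4, hops=0).
Iteration 1: edges from {n4} -> (n25, hops=1).
Iteration 2: edges from {n25} -> (n5, hops=2).
Iteration 3: no outgoing edges from {n5}; recursion stops.
SUM(hops) = 0 + 1 + 2 = 3.

3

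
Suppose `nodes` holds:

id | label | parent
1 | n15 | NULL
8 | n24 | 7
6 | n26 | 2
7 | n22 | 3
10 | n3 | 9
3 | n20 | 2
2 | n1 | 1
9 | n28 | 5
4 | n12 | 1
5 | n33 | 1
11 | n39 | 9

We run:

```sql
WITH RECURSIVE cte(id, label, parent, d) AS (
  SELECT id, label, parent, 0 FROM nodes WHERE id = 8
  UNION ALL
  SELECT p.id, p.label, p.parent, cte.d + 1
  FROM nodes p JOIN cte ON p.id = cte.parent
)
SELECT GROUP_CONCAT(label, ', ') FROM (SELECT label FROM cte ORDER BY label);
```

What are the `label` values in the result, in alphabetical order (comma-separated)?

n1, n15, n20, n22, n24

Base: id=8 (n24), parent=7, d 0.
Iteration 1: join on id=7 -> n22 (id 7, parent=3, d 1).
Iteration 2: join on id=3 -> n20 (id 3, parent=2, d 2).
Iteration 3: join on id=2 -> n1 (id 2, parent=1, d 3).
Iteration 4: join on id=1 -> n15 (id 1, parent=NULL, d 4).
Iteration 5: parent is NULL; no match; recursion stops.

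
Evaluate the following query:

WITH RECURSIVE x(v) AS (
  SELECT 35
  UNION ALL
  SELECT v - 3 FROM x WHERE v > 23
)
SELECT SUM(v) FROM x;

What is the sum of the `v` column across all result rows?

145

Base: v=35.
Iteration 1: 35 > 23 holds -> v = 35 - 3 = 32.
Iteration 2: 32 > 23 holds -> v = 32 - 3 = 29.
Iteration 3: 29 > 23 holds -> v = 29 - 3 = 26.
Iteration 4: 26 > 23 holds -> v = 26 - 3 = 23.
Iteration 5: 23 > 23 fails; recursion stops.
SUM(v) = 35 + 32 + 29 + 26 + 23 = 145.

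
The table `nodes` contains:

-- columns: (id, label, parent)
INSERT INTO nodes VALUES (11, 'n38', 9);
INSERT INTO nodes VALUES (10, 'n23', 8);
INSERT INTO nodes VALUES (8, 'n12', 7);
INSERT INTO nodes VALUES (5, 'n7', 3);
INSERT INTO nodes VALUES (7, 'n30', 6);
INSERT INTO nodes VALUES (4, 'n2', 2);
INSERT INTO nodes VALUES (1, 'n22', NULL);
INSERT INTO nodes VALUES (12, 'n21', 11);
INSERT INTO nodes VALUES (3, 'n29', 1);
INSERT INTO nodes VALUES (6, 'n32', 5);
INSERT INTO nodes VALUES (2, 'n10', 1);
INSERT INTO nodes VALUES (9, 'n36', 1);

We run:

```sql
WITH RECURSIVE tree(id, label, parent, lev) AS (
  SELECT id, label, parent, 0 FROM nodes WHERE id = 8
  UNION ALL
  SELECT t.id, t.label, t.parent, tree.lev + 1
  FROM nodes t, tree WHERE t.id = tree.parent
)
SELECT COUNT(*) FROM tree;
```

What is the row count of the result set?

Base: id=8 (n12), parent=7, lev 0.
Iteration 1: join on id=7 -> n30 (id 7, parent=6, lev 1).
Iteration 2: join on id=6 -> n32 (id 6, parent=5, lev 2).
Iteration 3: join on id=5 -> n7 (id 5, parent=3, lev 3).
Iteration 4: join on id=3 -> n29 (id 3, parent=1, lev 4).
Iteration 5: join on id=1 -> n22 (id 1, parent=NULL, lev 5).
Iteration 6: parent is NULL; no match; recursion stops.
Total rows emitted: 6.

6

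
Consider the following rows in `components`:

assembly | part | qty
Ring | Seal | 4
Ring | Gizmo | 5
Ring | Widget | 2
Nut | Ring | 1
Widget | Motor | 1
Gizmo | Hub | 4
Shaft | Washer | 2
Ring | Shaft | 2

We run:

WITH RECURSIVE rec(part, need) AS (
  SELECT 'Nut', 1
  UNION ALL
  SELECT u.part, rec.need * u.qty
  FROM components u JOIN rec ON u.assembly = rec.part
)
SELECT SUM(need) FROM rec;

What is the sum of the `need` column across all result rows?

41

Base: (Nut, need=1).
Iteration 1: components of {Nut} -> Ring = 1*1 = 1.
Iteration 2: components of {Ring} -> Gizmo = 1*5 = 5, Seal = 1*4 = 4, Shaft = 1*2 = 2, Widget = 1*2 = 2.
Iteration 3: components of {Gizmo,Seal,Shaft,Widget} -> Hub = 5*4 = 20, Motor = 2*1 = 2, Washer = 2*2 = 4.
Iteration 4: no further components; recursion stops.
SUM(need) = 1 + 1 + 4 + 2 + 5 + 2 + 4 + 20 + 2 = 41.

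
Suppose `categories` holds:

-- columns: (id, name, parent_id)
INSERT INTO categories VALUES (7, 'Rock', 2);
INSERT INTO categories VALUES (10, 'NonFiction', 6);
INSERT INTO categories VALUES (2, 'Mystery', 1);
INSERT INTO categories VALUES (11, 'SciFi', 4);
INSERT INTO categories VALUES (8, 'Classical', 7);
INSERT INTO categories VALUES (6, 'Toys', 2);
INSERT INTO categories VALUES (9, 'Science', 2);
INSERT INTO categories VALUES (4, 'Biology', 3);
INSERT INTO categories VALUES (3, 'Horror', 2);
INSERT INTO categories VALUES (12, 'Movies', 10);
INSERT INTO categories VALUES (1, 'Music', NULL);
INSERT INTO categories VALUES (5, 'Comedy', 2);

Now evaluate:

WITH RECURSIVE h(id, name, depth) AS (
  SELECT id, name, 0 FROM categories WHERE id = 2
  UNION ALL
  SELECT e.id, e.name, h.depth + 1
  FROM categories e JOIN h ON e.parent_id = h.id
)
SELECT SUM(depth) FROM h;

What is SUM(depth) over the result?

Base: id=2 (Mystery) at depth 0.
Iteration 1: rows with parent_id in {2} -> Horror (id 3, depth 1), Comedy (id 5, depth 1), Toys (id 6, depth 1), Rock (id 7, depth 1), Science (id 9, depth 1).
Iteration 2: rows with parent_id in {3,5,6,7,9} -> Biology (id 4, depth 2), Classical (id 8, depth 2), NonFiction (id 10, depth 2).
Iteration 3: rows with parent_id in {4,8,10} -> SciFi (id 11, depth 3), Movies (id 12, depth 3).
Iteration 4: no rows with parent_id in {11,12}; recursion stops.
SUM(depth) = 0 + 1 + 1 + 1 + 1 + 1 + 2 + 2 + 2 + 3 + 3 = 17.

17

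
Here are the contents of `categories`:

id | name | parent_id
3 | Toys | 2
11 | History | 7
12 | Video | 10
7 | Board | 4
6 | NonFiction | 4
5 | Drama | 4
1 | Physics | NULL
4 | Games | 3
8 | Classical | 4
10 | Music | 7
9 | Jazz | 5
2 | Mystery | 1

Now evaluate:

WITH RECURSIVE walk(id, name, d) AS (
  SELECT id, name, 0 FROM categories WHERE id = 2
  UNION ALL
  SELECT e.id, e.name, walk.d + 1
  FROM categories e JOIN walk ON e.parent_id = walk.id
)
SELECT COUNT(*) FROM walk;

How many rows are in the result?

Base: id=2 (Mystery) at d 0.
Iteration 1: rows with parent_id in {2} -> Toys (id 3, d 1).
Iteration 2: rows with parent_id in {3} -> Games (id 4, d 2).
Iteration 3: rows with parent_id in {4} -> Drama (id 5, d 3), NonFiction (id 6, d 3), Board (id 7, d 3), Classical (id 8, d 3).
Iteration 4: rows with parent_id in {5,6,7,8} -> Jazz (id 9, d 4), Music (id 10, d 4), History (id 11, d 4).
Iteration 5: rows with parent_id in {9,10,11} -> Video (id 12, d 5).
Iteration 6: no rows with parent_id in {12}; recursion stops.
Total rows emitted: 11.

11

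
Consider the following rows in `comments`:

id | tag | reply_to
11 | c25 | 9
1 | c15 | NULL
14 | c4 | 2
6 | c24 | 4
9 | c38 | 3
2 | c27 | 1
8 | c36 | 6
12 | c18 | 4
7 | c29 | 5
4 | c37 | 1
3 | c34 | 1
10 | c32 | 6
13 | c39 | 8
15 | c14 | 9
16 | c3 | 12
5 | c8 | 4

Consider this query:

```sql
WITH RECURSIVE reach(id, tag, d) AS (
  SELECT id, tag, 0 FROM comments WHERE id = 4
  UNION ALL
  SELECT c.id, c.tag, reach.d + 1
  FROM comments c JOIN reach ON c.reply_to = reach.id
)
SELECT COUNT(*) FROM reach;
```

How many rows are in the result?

Base: id=4 (c37) at d 0.
Iteration 1: rows with reply_to in {4} -> c8 (id 5, d 1), c24 (id 6, d 1), c18 (id 12, d 1).
Iteration 2: rows with reply_to in {5,6,12} -> c29 (id 7, d 2), c36 (id 8, d 2), c32 (id 10, d 2), c3 (id 16, d 2).
Iteration 3: rows with reply_to in {7,8,10,16} -> c39 (id 13, d 3).
Iteration 4: no rows with reply_to in {13}; recursion stops.
Total rows emitted: 9.

9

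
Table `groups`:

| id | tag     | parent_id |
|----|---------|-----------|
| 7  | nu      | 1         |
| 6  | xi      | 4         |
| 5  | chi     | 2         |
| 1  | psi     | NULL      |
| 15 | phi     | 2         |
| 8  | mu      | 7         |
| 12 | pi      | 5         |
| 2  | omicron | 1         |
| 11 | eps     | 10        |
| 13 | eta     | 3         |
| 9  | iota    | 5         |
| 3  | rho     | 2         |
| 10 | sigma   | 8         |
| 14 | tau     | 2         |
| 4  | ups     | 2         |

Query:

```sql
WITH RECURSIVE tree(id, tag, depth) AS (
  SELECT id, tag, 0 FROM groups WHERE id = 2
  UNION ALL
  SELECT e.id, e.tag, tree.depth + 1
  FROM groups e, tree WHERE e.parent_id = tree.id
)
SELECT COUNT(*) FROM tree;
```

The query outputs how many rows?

Base: id=2 (omicron) at depth 0.
Iteration 1: rows with parent_id in {2} -> rho (id 3, depth 1), ups (id 4, depth 1), chi (id 5, depth 1), tau (id 14, depth 1), phi (id 15, depth 1).
Iteration 2: rows with parent_id in {3,4,5,14,15} -> xi (id 6, depth 2), iota (id 9, depth 2), pi (id 12, depth 2), eta (id 13, depth 2).
Iteration 3: no rows with parent_id in {6,9,12,13}; recursion stops.
Total rows emitted: 10.

10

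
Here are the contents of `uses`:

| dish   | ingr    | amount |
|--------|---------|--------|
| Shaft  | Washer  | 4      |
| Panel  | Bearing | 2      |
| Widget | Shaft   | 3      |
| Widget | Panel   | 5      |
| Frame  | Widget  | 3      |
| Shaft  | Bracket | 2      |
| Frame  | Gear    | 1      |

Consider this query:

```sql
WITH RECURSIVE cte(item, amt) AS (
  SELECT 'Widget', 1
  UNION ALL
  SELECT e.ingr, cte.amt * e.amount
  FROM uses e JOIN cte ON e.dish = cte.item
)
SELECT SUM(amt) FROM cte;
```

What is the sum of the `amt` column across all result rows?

Base: (Widget, amt=1).
Iteration 1: components of {Widget} -> Panel = 1*5 = 5, Shaft = 1*3 = 3.
Iteration 2: components of {Panel,Shaft} -> Bearing = 5*2 = 10, Bracket = 3*2 = 6, Washer = 3*4 = 12.
Iteration 3: no further components; recursion stops.
SUM(amt) = 1 + 5 + 3 + 10 + 12 + 6 = 37.

37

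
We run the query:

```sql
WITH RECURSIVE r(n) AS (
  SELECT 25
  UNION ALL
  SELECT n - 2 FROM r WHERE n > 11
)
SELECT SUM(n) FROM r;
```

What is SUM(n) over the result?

Base: n=25.
Iteration 1: 25 > 11 holds -> n = 25 - 2 = 23.
Iteration 2: 23 > 11 holds -> n = 23 - 2 = 21.
Iteration 3: 21 > 11 holds -> n = 21 - 2 = 19.
Iteration 4: 19 > 11 holds -> n = 19 - 2 = 17.
Iteration 5: 17 > 11 holds -> n = 17 - 2 = 15.
Iteration 6: 15 > 11 holds -> n = 15 - 2 = 13.
Iteration 7: 13 > 11 holds -> n = 13 - 2 = 11.
Iteration 8: 11 > 11 fails; recursion stops.
SUM(n) = 25 + 23 + 21 + 19 + 17 + 15 + 13 + 11 = 144.

144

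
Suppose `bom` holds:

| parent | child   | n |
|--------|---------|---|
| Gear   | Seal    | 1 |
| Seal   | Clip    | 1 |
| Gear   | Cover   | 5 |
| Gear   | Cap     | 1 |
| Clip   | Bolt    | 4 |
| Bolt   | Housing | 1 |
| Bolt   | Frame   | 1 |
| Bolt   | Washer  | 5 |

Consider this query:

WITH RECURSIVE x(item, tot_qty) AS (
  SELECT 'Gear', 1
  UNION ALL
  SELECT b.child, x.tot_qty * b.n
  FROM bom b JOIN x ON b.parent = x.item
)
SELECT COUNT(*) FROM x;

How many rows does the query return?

Base: (Gear, tot_qty=1).
Iteration 1: components of {Gear} -> Cap = 1*1 = 1, Cover = 1*5 = 5, Seal = 1*1 = 1.
Iteration 2: components of {Cap,Cover,Seal} -> Clip = 1*1 = 1.
Iteration 3: components of {Clip} -> Bolt = 1*4 = 4.
Iteration 4: components of {Bolt} -> Frame = 4*1 = 4, Housing = 4*1 = 4, Washer = 4*5 = 20.
Iteration 5: no further components; recursion stops.
Total rows emitted: 9.

9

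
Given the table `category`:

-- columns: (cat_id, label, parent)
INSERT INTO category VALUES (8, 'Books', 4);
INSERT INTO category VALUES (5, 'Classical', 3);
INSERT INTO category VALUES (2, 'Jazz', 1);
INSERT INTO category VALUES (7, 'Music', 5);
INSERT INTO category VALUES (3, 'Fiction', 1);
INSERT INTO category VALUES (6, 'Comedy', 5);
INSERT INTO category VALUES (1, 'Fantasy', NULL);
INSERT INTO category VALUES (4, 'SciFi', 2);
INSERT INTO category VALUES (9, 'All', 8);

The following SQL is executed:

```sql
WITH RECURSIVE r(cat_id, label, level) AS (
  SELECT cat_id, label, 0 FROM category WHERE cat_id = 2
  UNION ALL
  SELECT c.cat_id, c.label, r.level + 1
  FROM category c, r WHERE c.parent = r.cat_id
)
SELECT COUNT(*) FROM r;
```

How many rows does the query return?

Base: cat_id=2 (Jazz) at level 0.
Iteration 1: rows with parent in {2} -> SciFi (id 4, level 1).
Iteration 2: rows with parent in {4} -> Books (id 8, level 2).
Iteration 3: rows with parent in {8} -> All (id 9, level 3).
Iteration 4: no rows with parent in {9}; recursion stops.
Total rows emitted: 4.

4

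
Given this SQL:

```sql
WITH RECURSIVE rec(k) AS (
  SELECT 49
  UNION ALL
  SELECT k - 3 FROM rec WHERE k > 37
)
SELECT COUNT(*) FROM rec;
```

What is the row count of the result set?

Base: k=49.
Iteration 1: 49 > 37 holds -> k = 49 - 3 = 46.
Iteration 2: 46 > 37 holds -> k = 46 - 3 = 43.
Iteration 3: 43 > 37 holds -> k = 43 - 3 = 40.
Iteration 4: 40 > 37 holds -> k = 40 - 3 = 37.
Iteration 5: 37 > 37 fails; recursion stops.
Total rows emitted: 5.

5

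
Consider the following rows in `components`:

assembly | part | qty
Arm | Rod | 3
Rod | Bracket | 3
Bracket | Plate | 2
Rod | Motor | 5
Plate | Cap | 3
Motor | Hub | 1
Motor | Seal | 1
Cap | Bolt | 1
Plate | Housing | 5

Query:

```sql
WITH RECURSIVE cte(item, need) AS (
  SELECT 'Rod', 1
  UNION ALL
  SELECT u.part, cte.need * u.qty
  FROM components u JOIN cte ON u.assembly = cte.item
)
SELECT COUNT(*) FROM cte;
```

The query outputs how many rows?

9

Base: (Rod, need=1).
Iteration 1: components of {Rod} -> Bracket = 1*3 = 3, Motor = 1*5 = 5.
Iteration 2: components of {Bracket,Motor} -> Hub = 5*1 = 5, Plate = 3*2 = 6, Seal = 5*1 = 5.
Iteration 3: components of {Hub,Plate,Seal} -> Cap = 6*3 = 18, Housing = 6*5 = 30.
Iteration 4: components of {Cap,Housing} -> Bolt = 18*1 = 18.
Iteration 5: no further components; recursion stops.
Total rows emitted: 9.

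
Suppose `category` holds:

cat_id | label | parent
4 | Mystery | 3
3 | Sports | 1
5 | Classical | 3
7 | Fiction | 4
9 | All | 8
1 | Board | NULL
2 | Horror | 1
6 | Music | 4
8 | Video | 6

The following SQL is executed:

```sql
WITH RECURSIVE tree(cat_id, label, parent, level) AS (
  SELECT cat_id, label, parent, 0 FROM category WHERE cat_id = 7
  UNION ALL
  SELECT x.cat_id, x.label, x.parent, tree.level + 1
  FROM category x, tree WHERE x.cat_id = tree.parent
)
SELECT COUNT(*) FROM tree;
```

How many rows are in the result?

Base: cat_id=7 (Fiction), parent=4, level 0.
Iteration 1: join on cat_id=4 -> Mystery (id 4, parent=3, level 1).
Iteration 2: join on cat_id=3 -> Sports (id 3, parent=1, level 2).
Iteration 3: join on cat_id=1 -> Board (id 1, parent=NULL, level 3).
Iteration 4: parent is NULL; no match; recursion stops.
Total rows emitted: 4.

4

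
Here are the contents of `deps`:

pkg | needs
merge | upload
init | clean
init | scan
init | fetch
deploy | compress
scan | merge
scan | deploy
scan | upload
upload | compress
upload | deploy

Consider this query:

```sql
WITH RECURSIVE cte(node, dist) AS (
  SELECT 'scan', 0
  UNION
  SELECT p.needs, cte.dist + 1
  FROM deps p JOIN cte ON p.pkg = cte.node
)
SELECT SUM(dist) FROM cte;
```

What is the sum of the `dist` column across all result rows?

Base: (scan, dist=0).
Iteration 1: edges from {scan} -> (deploy, dist=1), (merge, dist=1), (upload, dist=1).
Iteration 2: edges from {deploy,merge,upload} -> (compress, dist=2), (deploy, dist=2), (upload, dist=2). [UNION drops 1 duplicate row(s)]
Iteration 3: edges from {compress,deploy,upload} -> (compress, dist=3), (deploy, dist=3). [UNION drops 1 duplicate row(s)]
Iteration 4: edges from {compress,deploy} -> (compress, dist=4).
Iteration 5: no outgoing edges from {compress}; recursion stops.
SUM(dist) = 0 + 1 + 1 + 1 + 2 + 2 + 2 + 3 + 3 + 4 = 19.

19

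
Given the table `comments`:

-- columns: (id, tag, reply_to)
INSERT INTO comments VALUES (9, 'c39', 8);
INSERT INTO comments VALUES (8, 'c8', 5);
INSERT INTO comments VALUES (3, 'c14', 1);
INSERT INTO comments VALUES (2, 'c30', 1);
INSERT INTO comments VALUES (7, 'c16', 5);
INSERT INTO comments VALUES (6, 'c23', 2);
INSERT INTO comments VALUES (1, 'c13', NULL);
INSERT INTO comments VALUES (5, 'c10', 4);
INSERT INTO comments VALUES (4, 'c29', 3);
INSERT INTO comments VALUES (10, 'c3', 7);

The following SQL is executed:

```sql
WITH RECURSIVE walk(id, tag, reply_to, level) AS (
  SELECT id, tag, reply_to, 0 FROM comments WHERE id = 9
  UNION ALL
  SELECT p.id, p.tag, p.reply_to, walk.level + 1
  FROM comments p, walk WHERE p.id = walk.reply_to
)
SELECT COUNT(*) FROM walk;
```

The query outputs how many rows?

6

Base: id=9 (c39), reply_to=8, level 0.
Iteration 1: join on id=8 -> c8 (id 8, reply_to=5, level 1).
Iteration 2: join on id=5 -> c10 (id 5, reply_to=4, level 2).
Iteration 3: join on id=4 -> c29 (id 4, reply_to=3, level 3).
Iteration 4: join on id=3 -> c14 (id 3, reply_to=1, level 4).
Iteration 5: join on id=1 -> c13 (id 1, reply_to=NULL, level 5).
Iteration 6: reply_to is NULL; no match; recursion stops.
Total rows emitted: 6.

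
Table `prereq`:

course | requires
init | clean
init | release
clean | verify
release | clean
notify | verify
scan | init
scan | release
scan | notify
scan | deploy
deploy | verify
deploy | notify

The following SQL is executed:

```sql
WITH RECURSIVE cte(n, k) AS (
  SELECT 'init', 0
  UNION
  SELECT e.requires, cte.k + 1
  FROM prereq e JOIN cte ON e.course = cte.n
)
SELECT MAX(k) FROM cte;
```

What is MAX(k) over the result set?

3

Base: (init, k=0).
Iteration 1: edges from {init} -> (clean, k=1), (release, k=1).
Iteration 2: edges from {clean,release} -> (clean, k=2), (verify, k=2).
Iteration 3: edges from {clean,verify} -> (verify, k=3).
Iteration 4: no outgoing edges from {verify}; recursion stops.
k values: 0, 1, 1, 2, 2, 3; the maximum is 3.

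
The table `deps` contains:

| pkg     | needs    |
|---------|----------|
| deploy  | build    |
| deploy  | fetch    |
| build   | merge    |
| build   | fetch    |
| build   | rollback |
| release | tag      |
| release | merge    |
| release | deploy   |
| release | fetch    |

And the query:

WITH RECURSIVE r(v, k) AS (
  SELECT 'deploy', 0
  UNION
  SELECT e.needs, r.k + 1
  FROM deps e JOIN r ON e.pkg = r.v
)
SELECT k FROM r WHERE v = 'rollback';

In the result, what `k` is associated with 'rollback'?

Base: (deploy, k=0).
Iteration 1: edges from {deploy} -> (build, k=1), (fetch, k=1).
Iteration 2: edges from {build,fetch} -> (fetch, k=2), (merge, k=2), (rollback, k=2).
Iteration 3: no outgoing edges from {fetch,merge,rollback}; recursion stops.

2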